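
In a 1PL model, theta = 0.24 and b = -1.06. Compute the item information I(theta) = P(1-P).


P = 1/(1+exp(-(0.24--1.06))) = 0.7858
I = P*(1-P) = 0.7858 * 0.2142
I = 0.1683

0.1683


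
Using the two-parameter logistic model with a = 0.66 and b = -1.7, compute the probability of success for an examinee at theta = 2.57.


a*(theta - b) = 0.66 * (2.57 - -1.7) = 2.8182
exp(-2.8182) = 0.0597
P = 1 / (1 + 0.0597)
P = 0.9437

0.9437


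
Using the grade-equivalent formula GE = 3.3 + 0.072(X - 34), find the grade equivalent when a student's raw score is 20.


raw - median = 20 - 34 = -14
slope * diff = 0.072 * -14 = -1.008
GE = 3.3 + -1.008
GE = 2.292

2.292


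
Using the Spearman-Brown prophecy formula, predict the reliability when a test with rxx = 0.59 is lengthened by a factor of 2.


r_new = (n * rxx) / (1 + (n-1) * rxx)
r_new = (2 * 0.59) / (1 + 1 * 0.59)
r_new = 1.18 / 1.59
r_new = 0.7421

0.7421


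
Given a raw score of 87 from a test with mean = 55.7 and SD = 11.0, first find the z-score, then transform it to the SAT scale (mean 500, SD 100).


z = (X - mean) / SD = (87 - 55.7) / 11.0
z = 31.3 / 11.0
z = 2.8455
SAT-scale = SAT = 500 + 100z
Carry z at full precision (z = 31.3 / 11.0) into the conversion:
SAT-scale = 500 + 100 * (31.3 / 11.0) = 500 + 3130 / 11.0
SAT-scale = 500 + 284.5455
SAT-scale = 784.5455

784.5455


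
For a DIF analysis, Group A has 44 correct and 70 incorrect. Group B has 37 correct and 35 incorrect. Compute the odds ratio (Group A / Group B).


Odds_A = 44/70 = 0.6286
Odds_B = 37/35 = 1.0571
OR = Odds_A / Odds_B = 0.6286 / 1.0571
Exactly, OR = (44 * 35) / (70 * 37) = 1540 / 2590
OR = 0.5946

0.5946


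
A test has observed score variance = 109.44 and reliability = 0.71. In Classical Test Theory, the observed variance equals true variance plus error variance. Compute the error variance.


var_true = rxx * var_obs = 0.71 * 109.44 = 77.7024
var_error = var_obs - var_true
var_error = 109.44 - 77.7024
var_error = 31.7376

31.7376


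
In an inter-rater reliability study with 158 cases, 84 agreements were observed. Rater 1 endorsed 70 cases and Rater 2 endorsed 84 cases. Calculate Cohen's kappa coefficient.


P_o = 84/158 = 0.531646
P_e = (70*84 + 88*74) / 24964 = 0.496395
kappa = (P_o - P_e) / (1 - P_e)
kappa = (0.531646 - 0.496395) / (1 - 0.496395)
kappa = 0.07

0.07


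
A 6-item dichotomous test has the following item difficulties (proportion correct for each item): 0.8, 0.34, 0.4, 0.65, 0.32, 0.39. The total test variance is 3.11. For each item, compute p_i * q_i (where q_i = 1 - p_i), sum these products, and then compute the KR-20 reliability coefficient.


For each item, compute p_i * q_i:
  Item 1: 0.8 * 0.2 = 0.16
  Item 2: 0.34 * 0.66 = 0.2244
  Item 3: 0.4 * 0.6 = 0.24
  Item 4: 0.65 * 0.35 = 0.2275
  Item 5: 0.32 * 0.68 = 0.2176
  Item 6: 0.39 * 0.61 = 0.2379
Sum(p_i * q_i) = 0.16 + 0.2244 + 0.24 + 0.2275 + 0.2176 + 0.2379 = 1.3074
KR-20 = (k/(k-1)) * (1 - Sum(p_i*q_i) / Var_total)
= (6/5) * (1 - 1.3074/3.11)
= 1.2 * 0.5796
KR-20 = 0.6955

0.6955


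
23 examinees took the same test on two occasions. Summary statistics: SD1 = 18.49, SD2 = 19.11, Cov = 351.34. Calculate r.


r = cov(X,Y) / (SD_X * SD_Y)
r = 351.34 / (18.49 * 19.11)
r = 351.34 / 353.3439
r = 0.9943

0.9943


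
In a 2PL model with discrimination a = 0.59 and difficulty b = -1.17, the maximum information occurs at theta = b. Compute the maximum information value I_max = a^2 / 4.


For 2PL, max info at theta = b = -1.17
I_max = a^2 / 4 = 0.59^2 / 4
= 0.3481 / 4
I_max = 0.087

0.087


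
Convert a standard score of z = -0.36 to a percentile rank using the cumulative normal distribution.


CDF(z) = 0.5 * (1 + erf(z/sqrt(2)))
erf(-0.2546) = -0.2812
CDF = 0.3594
Percentile rank = 0.3594 * 100 = 35.94

35.94


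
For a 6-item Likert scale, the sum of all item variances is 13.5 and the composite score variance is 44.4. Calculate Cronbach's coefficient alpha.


alpha = (k/(k-1)) * (1 - sum(si^2)/s_total^2)
= (6/5) * (1 - 13.5/44.4)
alpha = 0.8351

0.8351


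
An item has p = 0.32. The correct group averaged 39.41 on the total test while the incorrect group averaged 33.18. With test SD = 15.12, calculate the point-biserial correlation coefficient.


q = 1 - p = 0.68
rpb = ((M1 - M0) / SD) * sqrt(p * q)
rpb = ((39.41 - 33.18) / 15.12) * sqrt(0.32 * 0.68)
rpb = 0.1922

0.1922


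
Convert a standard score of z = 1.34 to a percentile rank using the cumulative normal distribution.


CDF(z) = 0.5 * (1 + erf(z/sqrt(2)))
erf(0.9475) = 0.8198
CDF = 0.9099
Percentile rank = 0.9099 * 100 = 90.99

90.99


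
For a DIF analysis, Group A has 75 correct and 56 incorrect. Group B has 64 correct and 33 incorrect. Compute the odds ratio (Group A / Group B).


Odds_A = 75/56 = 1.3393
Odds_B = 64/33 = 1.9394
OR = Odds_A / Odds_B = 1.3393 / 1.9394
Exactly, OR = (75 * 33) / (56 * 64) = 2475 / 3584
OR = 0.6906

0.6906


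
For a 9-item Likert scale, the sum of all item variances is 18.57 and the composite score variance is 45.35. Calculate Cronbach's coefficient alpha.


alpha = (k/(k-1)) * (1 - sum(si^2)/s_total^2)
= (9/8) * (1 - 18.57/45.35)
alpha = 0.6643

0.6643


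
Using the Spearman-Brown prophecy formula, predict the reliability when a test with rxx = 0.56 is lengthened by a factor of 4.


r_new = (n * rxx) / (1 + (n-1) * rxx)
r_new = (4 * 0.56) / (1 + 3 * 0.56)
r_new = 2.24 / 2.68
r_new = 0.8358

0.8358


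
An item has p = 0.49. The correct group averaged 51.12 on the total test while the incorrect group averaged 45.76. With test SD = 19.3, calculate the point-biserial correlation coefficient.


q = 1 - p = 0.51
rpb = ((M1 - M0) / SD) * sqrt(p * q)
rpb = ((51.12 - 45.76) / 19.3) * sqrt(0.49 * 0.51)
rpb = 0.1388

0.1388


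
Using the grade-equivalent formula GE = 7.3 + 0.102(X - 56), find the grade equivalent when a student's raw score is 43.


raw - median = 43 - 56 = -13
slope * diff = 0.102 * -13 = -1.326
GE = 7.3 + -1.326
GE = 5.974

5.974


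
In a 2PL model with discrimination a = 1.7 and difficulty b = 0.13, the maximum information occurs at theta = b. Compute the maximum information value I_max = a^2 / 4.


For 2PL, max info at theta = b = 0.13
I_max = a^2 / 4 = 1.7^2 / 4
= 2.89 / 4
I_max = 0.7225

0.7225


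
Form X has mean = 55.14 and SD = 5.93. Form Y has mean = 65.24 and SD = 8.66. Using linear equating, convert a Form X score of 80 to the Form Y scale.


slope = SD_Y / SD_X = 8.66 / 5.93 ~ 1.4604
intercept = mean_Y - slope * mean_X = 65.24 - (8.66 / 5.93) * 55.14 ~ -15.2849
Y = slope * X + intercept. To avoid rounding drift from the rounded slope/intercept, evaluate the equivalent form Y = mean_Y + SD_Y * (X - mean_X) / SD_X at full precision:
Y = 65.24 + 8.66 * (80 - 55.14) / 5.93
Y = 65.24 + 8.66 * 24.86 / 5.93
Y = 65.24 + 215.2876 / 5.93
Y = 65.24 + 36.3048
Y = 101.5448

101.5448


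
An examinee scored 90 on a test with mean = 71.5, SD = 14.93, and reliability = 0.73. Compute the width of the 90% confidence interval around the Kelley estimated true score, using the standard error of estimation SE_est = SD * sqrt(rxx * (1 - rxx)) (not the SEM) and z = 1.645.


True score estimate = 0.73*90 + 0.27*71.5 = 85.005
SE_est = SD * sqrt(rxx * (1 - rxx)) = 14.93 * sqrt(0.73 * 0.27) = 14.93 * sqrt(0.1971) = 6.628315
CI = T_est +/- z * SE_est, so width = 2 * z * SE_est = 2 * 1.645 * 6.628315
Width = 21.8072

21.8072


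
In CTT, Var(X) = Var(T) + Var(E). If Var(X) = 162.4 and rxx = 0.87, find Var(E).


var_true = rxx * var_obs = 0.87 * 162.4 = 141.288
var_error = var_obs - var_true
var_error = 162.4 - 141.288
var_error = 21.112

21.112


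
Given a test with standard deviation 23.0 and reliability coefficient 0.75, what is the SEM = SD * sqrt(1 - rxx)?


SEM = SD * sqrt(1 - rxx)
SEM = 23.0 * sqrt(1 - 0.75)
SEM = 23.0 * sqrt(0.25) = 23.0 * 0.5
SEM = 11.5

11.5


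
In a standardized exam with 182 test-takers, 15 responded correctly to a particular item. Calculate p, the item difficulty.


Item difficulty p = number correct / total examinees
p = 15 / 182
p = 0.0824

0.0824


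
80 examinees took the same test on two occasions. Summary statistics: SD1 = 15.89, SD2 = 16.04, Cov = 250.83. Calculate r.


r = cov(X,Y) / (SD_X * SD_Y)
r = 250.83 / (15.89 * 16.04)
r = 250.83 / 254.8756
r = 0.9841

0.9841


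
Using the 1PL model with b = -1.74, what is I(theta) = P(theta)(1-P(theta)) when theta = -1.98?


P = 1/(1+exp(-(-1.98--1.74))) = 0.4403
I = P*(1-P) = 0.4403 * 0.5597
I = 0.2464

0.2464


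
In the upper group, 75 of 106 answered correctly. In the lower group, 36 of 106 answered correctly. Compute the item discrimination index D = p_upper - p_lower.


p_upper = 75/106 = 0.7075
p_lower = 36/106 = 0.3396
D = 0.7075 - 0.3396 = 0.3679

0.3679


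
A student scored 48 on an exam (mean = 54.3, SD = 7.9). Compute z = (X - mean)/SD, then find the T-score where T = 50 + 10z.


z = (X - mean) / SD = (48 - 54.3) / 7.9
z = -6.3 / 7.9
z = -0.7975
T-score = T = 50 + 10z
Carry z at full precision (z = -6.3 / 7.9) into the conversion:
T-score = 50 + 10 * (-6.3 / 7.9) = 50 + -63 / 7.9
T-score = 50 + -7.9747
T-score = 42.0253

42.0253


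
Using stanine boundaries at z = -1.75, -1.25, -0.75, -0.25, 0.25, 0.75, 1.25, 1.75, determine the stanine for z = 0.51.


Stanine boundaries: [-1.75, -1.25, -0.75, -0.25, 0.25, 0.75, 1.25, 1.75]
z = 0.51
Check each boundary:
  z >= -1.75 -> could be stanine 2
  z >= -1.25 -> could be stanine 3
  z >= -0.75 -> could be stanine 4
  z >= -0.25 -> could be stanine 5
  z >= 0.25 -> could be stanine 6
  z < 0.75
  z < 1.25
  z < 1.75
Highest qualifying boundary gives stanine = 6

6


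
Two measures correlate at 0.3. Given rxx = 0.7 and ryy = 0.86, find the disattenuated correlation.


r_corrected = rxy / sqrt(rxx * ryy)
= 0.3 / sqrt(0.7 * 0.86)
= 0.3 / sqrt(0.602)
= 0.3 / 0.775887
r_corrected = 0.3867

0.3867


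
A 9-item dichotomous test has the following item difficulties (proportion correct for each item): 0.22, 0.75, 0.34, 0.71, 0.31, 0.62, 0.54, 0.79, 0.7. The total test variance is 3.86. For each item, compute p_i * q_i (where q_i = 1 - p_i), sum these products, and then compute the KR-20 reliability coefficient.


For each item, compute p_i * q_i:
  Item 1: 0.22 * 0.78 = 0.1716
  Item 2: 0.75 * 0.25 = 0.1875
  Item 3: 0.34 * 0.66 = 0.2244
  Item 4: 0.71 * 0.29 = 0.2059
  Item 5: 0.31 * 0.69 = 0.2139
  Item 6: 0.62 * 0.38 = 0.2356
  Item 7: 0.54 * 0.46 = 0.2484
  Item 8: 0.79 * 0.21 = 0.1659
  Item 9: 0.7 * 0.3 = 0.21
Sum(p_i * q_i) = 0.1716 + 0.1875 + 0.2244 + 0.2059 + 0.2139 + 0.2356 + 0.2484 + 0.1659 + 0.21 = 1.8632
KR-20 = (k/(k-1)) * (1 - Sum(p_i*q_i) / Var_total)
= (9/8) * (1 - 1.8632/3.86)
= 1.125 * 0.5173
KR-20 = 0.582

0.582


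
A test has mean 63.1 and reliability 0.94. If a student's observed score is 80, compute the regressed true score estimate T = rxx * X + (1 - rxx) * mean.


T_est = rxx * X + (1 - rxx) * mean
T_est = 0.94 * 80 + 0.06 * 63.1
T_est = 75.2 + 3.786
T_est = 78.986

78.986


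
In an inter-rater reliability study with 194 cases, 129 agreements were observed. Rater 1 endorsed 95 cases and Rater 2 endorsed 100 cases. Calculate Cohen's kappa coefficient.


P_o = 129/194 = 0.664948
P_e = (95*100 + 99*94) / 37636 = 0.499681
kappa = (P_o - P_e) / (1 - P_e)
kappa = (0.664948 - 0.499681) / (1 - 0.499681)
kappa = 0.3303

0.3303


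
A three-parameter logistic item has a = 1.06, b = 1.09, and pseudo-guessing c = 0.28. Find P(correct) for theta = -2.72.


logit = 1.06*(-2.72 - 1.09) = -4.0386
P* = 1/(1 + exp(--4.0386)) = 0.0173
P = 0.28 + (1 - 0.28) * 0.0173
P = 0.2925

0.2925


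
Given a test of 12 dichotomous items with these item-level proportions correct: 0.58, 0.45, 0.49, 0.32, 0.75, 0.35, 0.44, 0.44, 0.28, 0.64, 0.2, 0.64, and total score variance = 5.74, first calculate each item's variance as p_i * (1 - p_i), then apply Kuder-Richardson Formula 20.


For each item, compute p_i * q_i:
  Item 1: 0.58 * 0.42 = 0.2436
  Item 2: 0.45 * 0.55 = 0.2475
  Item 3: 0.49 * 0.51 = 0.2499
  Item 4: 0.32 * 0.68 = 0.2176
  Item 5: 0.75 * 0.25 = 0.1875
  Item 6: 0.35 * 0.65 = 0.2275
  Item 7: 0.44 * 0.56 = 0.2464
  Item 8: 0.44 * 0.56 = 0.2464
  Item 9: 0.28 * 0.72 = 0.2016
  Item 10: 0.64 * 0.36 = 0.2304
  Item 11: 0.2 * 0.8 = 0.16
  Item 12: 0.64 * 0.36 = 0.2304
Sum(p_i * q_i) = 0.2436 + 0.2475 + 0.2499 + 0.2176 + 0.1875 + 0.2275 + 0.2464 + 0.2464 + 0.2016 + 0.2304 + 0.16 + 0.2304 = 2.6888
KR-20 = (k/(k-1)) * (1 - Sum(p_i*q_i) / Var_total)
= (12/11) * (1 - 2.6888/5.74)
= 1.0909 * 0.5316
KR-20 = 0.5799

0.5799


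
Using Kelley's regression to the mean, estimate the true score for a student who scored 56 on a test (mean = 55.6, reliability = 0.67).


T_est = rxx * X + (1 - rxx) * mean
T_est = 0.67 * 56 + 0.33 * 55.6
T_est = 37.52 + 18.348
T_est = 55.868

55.868


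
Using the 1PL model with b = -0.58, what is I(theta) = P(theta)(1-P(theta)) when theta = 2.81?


P = 1/(1+exp(-(2.81--0.58))) = 0.9674
I = P*(1-P) = 0.9674 * 0.0326
I = 0.0315

0.0315


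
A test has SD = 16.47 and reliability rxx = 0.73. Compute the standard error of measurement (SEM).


SEM = SD * sqrt(1 - rxx)
SEM = 16.47 * sqrt(1 - 0.73)
SEM = 16.47 * sqrt(0.27) = 16.47 * 0.519615
SEM = 8.5581

8.5581


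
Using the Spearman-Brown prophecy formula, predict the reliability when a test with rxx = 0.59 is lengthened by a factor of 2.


r_new = (n * rxx) / (1 + (n-1) * rxx)
r_new = (2 * 0.59) / (1 + 1 * 0.59)
r_new = 1.18 / 1.59
r_new = 0.7421

0.7421


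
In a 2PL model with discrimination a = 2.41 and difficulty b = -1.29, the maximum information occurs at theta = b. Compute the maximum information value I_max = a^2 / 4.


For 2PL, max info at theta = b = -1.29
I_max = a^2 / 4 = 2.41^2 / 4
= 5.8081 / 4
I_max = 1.452

1.452


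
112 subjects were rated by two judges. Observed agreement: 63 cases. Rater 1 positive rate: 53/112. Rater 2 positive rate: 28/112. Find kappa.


P_o = 63/112 = 0.5625
P_e = (53*28 + 59*84) / 12544 = 0.513393
kappa = (P_o - P_e) / (1 - P_e)
kappa = (0.5625 - 0.513393) / (1 - 0.513393)
kappa = 0.1009

0.1009


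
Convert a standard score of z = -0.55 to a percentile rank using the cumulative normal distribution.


CDF(z) = 0.5 * (1 + erf(z/sqrt(2)))
erf(-0.3889) = -0.4177
CDF = 0.2912
Percentile rank = 0.2912 * 100 = 29.12

29.12


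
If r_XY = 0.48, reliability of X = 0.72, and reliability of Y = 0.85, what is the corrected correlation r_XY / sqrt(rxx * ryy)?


r_corrected = rxy / sqrt(rxx * ryy)
= 0.48 / sqrt(0.72 * 0.85)
= 0.48 / sqrt(0.612)
= 0.48 / 0.782304
r_corrected = 0.6136

0.6136


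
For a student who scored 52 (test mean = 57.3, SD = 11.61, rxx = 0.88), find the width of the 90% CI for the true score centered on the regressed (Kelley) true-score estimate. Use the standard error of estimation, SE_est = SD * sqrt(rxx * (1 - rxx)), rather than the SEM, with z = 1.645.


True score estimate = 0.88*52 + 0.12*57.3 = 52.636
SE_est = SD * sqrt(rxx * (1 - rxx)) = 11.61 * sqrt(0.88 * 0.12) = 11.61 * sqrt(0.1056) = 3.772803
CI = T_est +/- z * SE_est, so width = 2 * z * SE_est = 2 * 1.645 * 3.772803
Width = 12.4125

12.4125


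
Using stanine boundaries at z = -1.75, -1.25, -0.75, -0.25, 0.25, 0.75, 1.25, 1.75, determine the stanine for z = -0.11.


Stanine boundaries: [-1.75, -1.25, -0.75, -0.25, 0.25, 0.75, 1.25, 1.75]
z = -0.11
Check each boundary:
  z >= -1.75 -> could be stanine 2
  z >= -1.25 -> could be stanine 3
  z >= -0.75 -> could be stanine 4
  z >= -0.25 -> could be stanine 5
  z < 0.25
  z < 0.75
  z < 1.25
  z < 1.75
Highest qualifying boundary gives stanine = 5

5


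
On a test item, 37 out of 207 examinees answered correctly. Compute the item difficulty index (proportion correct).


Item difficulty p = number correct / total examinees
p = 37 / 207
p = 0.1787

0.1787


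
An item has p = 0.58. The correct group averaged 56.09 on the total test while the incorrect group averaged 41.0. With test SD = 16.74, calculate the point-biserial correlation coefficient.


q = 1 - p = 0.42
rpb = ((M1 - M0) / SD) * sqrt(p * q)
rpb = ((56.09 - 41.0) / 16.74) * sqrt(0.58 * 0.42)
rpb = 0.4449

0.4449


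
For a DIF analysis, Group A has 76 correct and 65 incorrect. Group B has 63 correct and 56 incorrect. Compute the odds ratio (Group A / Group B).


Odds_A = 76/65 = 1.1692
Odds_B = 63/56 = 1.125
OR = Odds_A / Odds_B = 1.1692 / 1.125
Exactly, OR = (76 * 56) / (65 * 63) = 4256 / 4095
OR = 1.0393

1.0393


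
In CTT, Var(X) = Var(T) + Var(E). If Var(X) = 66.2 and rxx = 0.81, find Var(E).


var_true = rxx * var_obs = 0.81 * 66.2 = 53.622
var_error = var_obs - var_true
var_error = 66.2 - 53.622
var_error = 12.578

12.578


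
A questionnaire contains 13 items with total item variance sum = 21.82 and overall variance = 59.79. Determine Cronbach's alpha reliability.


alpha = (k/(k-1)) * (1 - sum(si^2)/s_total^2)
= (13/12) * (1 - 21.82/59.79)
alpha = 0.688

0.688


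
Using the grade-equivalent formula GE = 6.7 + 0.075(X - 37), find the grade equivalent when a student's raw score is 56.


raw - median = 56 - 37 = 19
slope * diff = 0.075 * 19 = 1.425
GE = 6.7 + 1.425
GE = 8.125

8.125


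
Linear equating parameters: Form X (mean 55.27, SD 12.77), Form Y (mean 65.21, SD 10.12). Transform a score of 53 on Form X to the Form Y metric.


slope = SD_Y / SD_X = 10.12 / 12.77 ~ 0.7925
intercept = mean_Y - slope * mean_X = 65.21 - (10.12 / 12.77) * 55.27 ~ 21.4095
Y = slope * X + intercept. To avoid rounding drift from the rounded slope/intercept, evaluate the equivalent form Y = mean_Y + SD_Y * (X - mean_X) / SD_X at full precision:
Y = 65.21 + 10.12 * (53 - 55.27) / 12.77
Y = 65.21 - 10.12 * 2.27 / 12.77
Y = 65.21 - 22.9724 / 12.77
Y = 65.21 - 1.7989
Y = 63.4111

63.4111


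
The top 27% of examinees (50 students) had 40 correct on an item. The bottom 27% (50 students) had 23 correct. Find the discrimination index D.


p_upper = 40/50 = 0.8
p_lower = 23/50 = 0.46
D = 0.8 - 0.46 = 0.34

0.34


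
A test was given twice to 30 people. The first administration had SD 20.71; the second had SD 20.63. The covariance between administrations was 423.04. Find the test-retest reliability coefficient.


r = cov(X,Y) / (SD_X * SD_Y)
r = 423.04 / (20.71 * 20.63)
r = 423.04 / 427.2473
r = 0.9902

0.9902


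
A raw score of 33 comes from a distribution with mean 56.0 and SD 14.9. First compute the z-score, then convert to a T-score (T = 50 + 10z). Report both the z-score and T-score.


z = (X - mean) / SD = (33 - 56.0) / 14.9
z = -23.0 / 14.9
z = -1.5436
T-score = T = 50 + 10z
Carry z at full precision (z = -23.0 / 14.9) into the conversion:
T-score = 50 + 10 * (-23.0 / 14.9) = 50 + -230 / 14.9
T-score = 50 + -15.4362
T-score = 34.5638

34.5638


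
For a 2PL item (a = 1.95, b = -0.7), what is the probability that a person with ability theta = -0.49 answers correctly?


a*(theta - b) = 1.95 * (-0.49 - -0.7) = 0.4095
exp(-0.4095) = 0.664
P = 1 / (1 + 0.664)
P = 0.601

0.601


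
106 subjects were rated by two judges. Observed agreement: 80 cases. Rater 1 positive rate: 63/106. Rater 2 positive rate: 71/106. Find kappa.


P_o = 80/106 = 0.754717
P_e = (63*71 + 43*35) / 11236 = 0.53204
kappa = (P_o - P_e) / (1 - P_e)
kappa = (0.754717 - 0.53204) / (1 - 0.53204)
kappa = 0.4758

0.4758


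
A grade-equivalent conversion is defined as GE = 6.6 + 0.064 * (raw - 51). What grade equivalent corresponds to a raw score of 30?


raw - median = 30 - 51 = -21
slope * diff = 0.064 * -21 = -1.344
GE = 6.6 + -1.344
GE = 5.256

5.256


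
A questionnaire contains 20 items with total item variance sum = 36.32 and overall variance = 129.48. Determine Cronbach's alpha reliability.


alpha = (k/(k-1)) * (1 - sum(si^2)/s_total^2)
= (20/19) * (1 - 36.32/129.48)
alpha = 0.7574

0.7574


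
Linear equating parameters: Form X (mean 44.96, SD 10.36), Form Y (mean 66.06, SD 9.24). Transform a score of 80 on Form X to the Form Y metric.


slope = SD_Y / SD_X = 9.24 / 10.36 ~ 0.8919
intercept = mean_Y - slope * mean_X = 66.06 - (9.24 / 10.36) * 44.96 ~ 25.9605
Y = slope * X + intercept. To avoid rounding drift from the rounded slope/intercept, evaluate the equivalent form Y = mean_Y + SD_Y * (X - mean_X) / SD_X at full precision:
Y = 66.06 + 9.24 * (80 - 44.96) / 10.36
Y = 66.06 + 9.24 * 35.04 / 10.36
Y = 66.06 + 323.7696 / 10.36
Y = 66.06 + 31.2519
Y = 97.3119

97.3119


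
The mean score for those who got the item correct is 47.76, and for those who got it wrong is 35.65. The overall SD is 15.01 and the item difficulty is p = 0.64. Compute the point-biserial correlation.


q = 1 - p = 0.36
rpb = ((M1 - M0) / SD) * sqrt(p * q)
rpb = ((47.76 - 35.65) / 15.01) * sqrt(0.64 * 0.36)
rpb = 0.3873

0.3873


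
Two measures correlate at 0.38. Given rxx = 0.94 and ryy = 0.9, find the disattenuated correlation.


r_corrected = rxy / sqrt(rxx * ryy)
= 0.38 / sqrt(0.94 * 0.9)
= 0.38 / sqrt(0.846)
= 0.38 / 0.919783
r_corrected = 0.4131

0.4131


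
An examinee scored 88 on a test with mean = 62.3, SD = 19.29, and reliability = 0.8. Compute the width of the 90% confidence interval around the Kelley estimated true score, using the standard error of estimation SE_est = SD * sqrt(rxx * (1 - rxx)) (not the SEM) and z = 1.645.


True score estimate = 0.8*88 + 0.2*62.3 = 82.86
SE_est = SD * sqrt(rxx * (1 - rxx)) = 19.29 * sqrt(0.8 * 0.2) = 19.29 * sqrt(0.16) = 7.716
CI = T_est +/- z * SE_est, so width = 2 * z * SE_est = 2 * 1.645 * 7.716
Width = 25.3856

25.3856


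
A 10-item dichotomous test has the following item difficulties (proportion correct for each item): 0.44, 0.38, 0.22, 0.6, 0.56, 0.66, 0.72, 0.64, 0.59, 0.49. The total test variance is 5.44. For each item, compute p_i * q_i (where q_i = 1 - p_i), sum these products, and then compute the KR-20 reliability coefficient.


For each item, compute p_i * q_i:
  Item 1: 0.44 * 0.56 = 0.2464
  Item 2: 0.38 * 0.62 = 0.2356
  Item 3: 0.22 * 0.78 = 0.1716
  Item 4: 0.6 * 0.4 = 0.24
  Item 5: 0.56 * 0.44 = 0.2464
  Item 6: 0.66 * 0.34 = 0.2244
  Item 7: 0.72 * 0.28 = 0.2016
  Item 8: 0.64 * 0.36 = 0.2304
  Item 9: 0.59 * 0.41 = 0.2419
  Item 10: 0.49 * 0.51 = 0.2499
Sum(p_i * q_i) = 0.2464 + 0.2356 + 0.1716 + 0.24 + 0.2464 + 0.2244 + 0.2016 + 0.2304 + 0.2419 + 0.2499 = 2.2882
KR-20 = (k/(k-1)) * (1 - Sum(p_i*q_i) / Var_total)
= (10/9) * (1 - 2.2882/5.44)
= 1.1111 * 0.5794
KR-20 = 0.6438

0.6438


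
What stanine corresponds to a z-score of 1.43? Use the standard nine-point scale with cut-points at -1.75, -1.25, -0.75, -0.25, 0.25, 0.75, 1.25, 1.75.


Stanine boundaries: [-1.75, -1.25, -0.75, -0.25, 0.25, 0.75, 1.25, 1.75]
z = 1.43
Check each boundary:
  z >= -1.75 -> could be stanine 2
  z >= -1.25 -> could be stanine 3
  z >= -0.75 -> could be stanine 4
  z >= -0.25 -> could be stanine 5
  z >= 0.25 -> could be stanine 6
  z >= 0.75 -> could be stanine 7
  z >= 1.25 -> could be stanine 8
  z < 1.75
Highest qualifying boundary gives stanine = 8

8


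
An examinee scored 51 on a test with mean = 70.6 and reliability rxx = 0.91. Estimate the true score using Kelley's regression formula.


T_est = rxx * X + (1 - rxx) * mean
T_est = 0.91 * 51 + 0.09 * 70.6
T_est = 46.41 + 6.354
T_est = 52.764

52.764


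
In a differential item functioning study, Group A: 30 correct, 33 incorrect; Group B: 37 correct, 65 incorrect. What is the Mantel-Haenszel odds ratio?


Odds_A = 30/33 = 0.9091
Odds_B = 37/65 = 0.5692
OR = Odds_A / Odds_B = 0.9091 / 0.5692
Exactly, OR = (30 * 65) / (33 * 37) = 1950 / 1221
OR = 1.5971

1.5971


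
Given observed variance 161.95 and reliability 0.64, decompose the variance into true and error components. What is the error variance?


var_true = rxx * var_obs = 0.64 * 161.95 = 103.648
var_error = var_obs - var_true
var_error = 161.95 - 103.648
var_error = 58.302

58.302


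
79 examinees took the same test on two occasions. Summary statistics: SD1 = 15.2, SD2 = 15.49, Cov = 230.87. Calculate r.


r = cov(X,Y) / (SD_X * SD_Y)
r = 230.87 / (15.2 * 15.49)
r = 230.87 / 235.448
r = 0.9806

0.9806


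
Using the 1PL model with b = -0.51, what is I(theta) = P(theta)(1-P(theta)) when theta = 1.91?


P = 1/(1+exp(-(1.91--0.51))) = 0.9183
I = P*(1-P) = 0.9183 * 0.0817
I = 0.075

0.075


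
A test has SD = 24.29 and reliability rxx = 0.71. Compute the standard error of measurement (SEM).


SEM = SD * sqrt(1 - rxx)
SEM = 24.29 * sqrt(1 - 0.71)
SEM = 24.29 * sqrt(0.29) = 24.29 * 0.538516
SEM = 13.0806

13.0806


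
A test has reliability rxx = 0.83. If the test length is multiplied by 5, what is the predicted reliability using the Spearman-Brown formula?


r_new = (n * rxx) / (1 + (n-1) * rxx)
r_new = (5 * 0.83) / (1 + 4 * 0.83)
r_new = 4.15 / 4.32
r_new = 0.9606

0.9606


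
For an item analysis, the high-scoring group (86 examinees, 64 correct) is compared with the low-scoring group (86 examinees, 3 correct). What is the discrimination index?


p_upper = 64/86 = 0.7442
p_lower = 3/86 = 0.0349
D = 0.7442 - 0.0349 = 0.7093

0.7093


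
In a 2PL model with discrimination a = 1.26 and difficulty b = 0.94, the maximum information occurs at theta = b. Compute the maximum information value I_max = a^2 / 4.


For 2PL, max info at theta = b = 0.94
I_max = a^2 / 4 = 1.26^2 / 4
= 1.5876 / 4
I_max = 0.3969

0.3969


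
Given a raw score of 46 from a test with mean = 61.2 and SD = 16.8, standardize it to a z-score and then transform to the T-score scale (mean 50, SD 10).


z = (X - mean) / SD = (46 - 61.2) / 16.8
z = -15.2 / 16.8
z = -0.9048
T-score = T = 50 + 10z
Carry z at full precision (z = -15.2 / 16.8) into the conversion:
T-score = 50 + 10 * (-15.2 / 16.8) = 50 + -152 / 16.8
T-score = 50 + -9.0476
T-score = 40.9524

40.9524


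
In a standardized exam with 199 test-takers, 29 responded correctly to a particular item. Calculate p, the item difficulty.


Item difficulty p = number correct / total examinees
p = 29 / 199
p = 0.1457

0.1457


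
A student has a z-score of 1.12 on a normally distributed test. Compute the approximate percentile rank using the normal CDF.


CDF(z) = 0.5 * (1 + erf(z/sqrt(2)))
erf(0.792) = 0.7373
CDF = 0.8686
Percentile rank = 0.8686 * 100 = 86.86

86.86


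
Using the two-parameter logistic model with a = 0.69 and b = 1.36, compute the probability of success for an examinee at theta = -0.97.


a*(theta - b) = 0.69 * (-0.97 - 1.36) = -1.6077
exp(--1.6077) = 4.9913
P = 1 / (1 + 4.9913)
P = 0.1669

0.1669


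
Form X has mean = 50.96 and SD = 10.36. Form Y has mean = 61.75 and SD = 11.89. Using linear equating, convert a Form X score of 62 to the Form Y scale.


slope = SD_Y / SD_X = 11.89 / 10.36 ~ 1.1477
intercept = mean_Y - slope * mean_X = 61.75 - (11.89 / 10.36) * 50.96 ~ 3.2641
Y = slope * X + intercept. To avoid rounding drift from the rounded slope/intercept, evaluate the equivalent form Y = mean_Y + SD_Y * (X - mean_X) / SD_X at full precision:
Y = 61.75 + 11.89 * (62 - 50.96) / 10.36
Y = 61.75 + 11.89 * 11.04 / 10.36
Y = 61.75 + 131.2656 / 10.36
Y = 61.75 + 12.6704
Y = 74.4204

74.4204


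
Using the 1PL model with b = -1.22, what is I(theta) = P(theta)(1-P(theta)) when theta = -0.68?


P = 1/(1+exp(-(-0.68--1.22))) = 0.6318
I = P*(1-P) = 0.6318 * 0.3682
I = 0.2326

0.2326


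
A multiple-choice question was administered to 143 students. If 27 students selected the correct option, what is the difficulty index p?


Item difficulty p = number correct / total examinees
p = 27 / 143
p = 0.1888

0.1888


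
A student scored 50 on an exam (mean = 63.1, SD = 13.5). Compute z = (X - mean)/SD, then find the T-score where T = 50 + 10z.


z = (X - mean) / SD = (50 - 63.1) / 13.5
z = -13.1 / 13.5
z = -0.9704
T-score = T = 50 + 10z
Carry z at full precision (z = -13.1 / 13.5) into the conversion:
T-score = 50 + 10 * (-13.1 / 13.5) = 50 + -131 / 13.5
T-score = 50 + -9.7037
T-score = 40.2963

40.2963


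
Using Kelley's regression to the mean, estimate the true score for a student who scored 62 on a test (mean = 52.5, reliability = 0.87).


T_est = rxx * X + (1 - rxx) * mean
T_est = 0.87 * 62 + 0.13 * 52.5
T_est = 53.94 + 6.825
T_est = 60.765

60.765


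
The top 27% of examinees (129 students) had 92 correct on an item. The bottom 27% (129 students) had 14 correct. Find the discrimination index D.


p_upper = 92/129 = 0.7132
p_lower = 14/129 = 0.1085
D = 0.7132 - 0.1085 = 0.6047

0.6047


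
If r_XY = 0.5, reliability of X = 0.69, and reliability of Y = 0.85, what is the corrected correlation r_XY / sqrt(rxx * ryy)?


r_corrected = rxy / sqrt(rxx * ryy)
= 0.5 / sqrt(0.69 * 0.85)
= 0.5 / sqrt(0.5865)
= 0.5 / 0.765833
r_corrected = 0.6529

0.6529


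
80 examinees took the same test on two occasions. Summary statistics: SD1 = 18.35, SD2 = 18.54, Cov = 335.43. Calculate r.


r = cov(X,Y) / (SD_X * SD_Y)
r = 335.43 / (18.35 * 18.54)
r = 335.43 / 340.209
r = 0.986

0.986


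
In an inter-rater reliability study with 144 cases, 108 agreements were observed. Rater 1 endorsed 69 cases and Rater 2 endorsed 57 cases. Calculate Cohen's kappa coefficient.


P_o = 108/144 = 0.75
P_e = (69*57 + 75*87) / 20736 = 0.50434
kappa = (P_o - P_e) / (1 - P_e)
kappa = (0.75 - 0.50434) / (1 - 0.50434)
kappa = 0.4956

0.4956


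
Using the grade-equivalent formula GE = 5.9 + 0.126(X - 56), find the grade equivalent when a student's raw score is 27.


raw - median = 27 - 56 = -29
slope * diff = 0.126 * -29 = -3.654
GE = 5.9 + -3.654
GE = 2.246

2.246


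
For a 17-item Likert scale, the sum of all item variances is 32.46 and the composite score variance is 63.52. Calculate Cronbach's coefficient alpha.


alpha = (k/(k-1)) * (1 - sum(si^2)/s_total^2)
= (17/16) * (1 - 32.46/63.52)
alpha = 0.5195

0.5195


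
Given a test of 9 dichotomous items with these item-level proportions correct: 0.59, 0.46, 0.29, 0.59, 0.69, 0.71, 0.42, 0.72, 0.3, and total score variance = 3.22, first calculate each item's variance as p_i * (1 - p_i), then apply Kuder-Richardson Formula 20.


For each item, compute p_i * q_i:
  Item 1: 0.59 * 0.41 = 0.2419
  Item 2: 0.46 * 0.54 = 0.2484
  Item 3: 0.29 * 0.71 = 0.2059
  Item 4: 0.59 * 0.41 = 0.2419
  Item 5: 0.69 * 0.31 = 0.2139
  Item 6: 0.71 * 0.29 = 0.2059
  Item 7: 0.42 * 0.58 = 0.2436
  Item 8: 0.72 * 0.28 = 0.2016
  Item 9: 0.3 * 0.7 = 0.21
Sum(p_i * q_i) = 0.2419 + 0.2484 + 0.2059 + 0.2419 + 0.2139 + 0.2059 + 0.2436 + 0.2016 + 0.21 = 2.0131
KR-20 = (k/(k-1)) * (1 - Sum(p_i*q_i) / Var_total)
= (9/8) * (1 - 2.0131/3.22)
= 1.125 * 0.3748
KR-20 = 0.4217

0.4217


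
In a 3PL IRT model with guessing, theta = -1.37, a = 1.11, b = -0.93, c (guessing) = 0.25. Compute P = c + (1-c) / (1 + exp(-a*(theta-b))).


logit = 1.11*(-1.37 - -0.93) = -0.4884
P* = 1/(1 + exp(--0.4884)) = 0.3803
P = 0.25 + (1 - 0.25) * 0.3803
P = 0.5352

0.5352


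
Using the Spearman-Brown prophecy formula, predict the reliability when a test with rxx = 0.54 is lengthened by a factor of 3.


r_new = (n * rxx) / (1 + (n-1) * rxx)
r_new = (3 * 0.54) / (1 + 2 * 0.54)
r_new = 1.62 / 2.08
r_new = 0.7788

0.7788


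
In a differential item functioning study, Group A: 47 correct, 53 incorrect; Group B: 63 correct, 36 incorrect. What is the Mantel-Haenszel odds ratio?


Odds_A = 47/53 = 0.8868
Odds_B = 63/36 = 1.75
OR = Odds_A / Odds_B = 0.8868 / 1.75
Exactly, OR = (47 * 36) / (53 * 63) = 1692 / 3339
OR = 0.5067

0.5067


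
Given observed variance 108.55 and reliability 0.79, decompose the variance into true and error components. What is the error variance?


var_true = rxx * var_obs = 0.79 * 108.55 = 85.7545
var_error = var_obs - var_true
var_error = 108.55 - 85.7545
var_error = 22.7955

22.7955


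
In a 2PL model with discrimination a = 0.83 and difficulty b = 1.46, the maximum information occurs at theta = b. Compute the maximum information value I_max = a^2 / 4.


For 2PL, max info at theta = b = 1.46
I_max = a^2 / 4 = 0.83^2 / 4
= 0.6889 / 4
I_max = 0.1722

0.1722


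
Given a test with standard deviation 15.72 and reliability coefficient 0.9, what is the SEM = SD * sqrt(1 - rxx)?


SEM = SD * sqrt(1 - rxx)
SEM = 15.72 * sqrt(1 - 0.9)
SEM = 15.72 * sqrt(0.1) = 15.72 * 0.316228
SEM = 4.9711

4.9711


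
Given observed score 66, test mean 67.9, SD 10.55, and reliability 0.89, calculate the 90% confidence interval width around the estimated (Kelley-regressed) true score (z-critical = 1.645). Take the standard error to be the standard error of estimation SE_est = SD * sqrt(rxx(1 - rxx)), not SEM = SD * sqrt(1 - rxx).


True score estimate = 0.89*66 + 0.11*67.9 = 66.209
SE_est = SD * sqrt(rxx * (1 - rxx)) = 10.55 * sqrt(0.89 * 0.11) = 10.55 * sqrt(0.0979) = 3.300987
CI = T_est +/- z * SE_est, so width = 2 * z * SE_est = 2 * 1.645 * 3.300987
Width = 10.8602

10.8602


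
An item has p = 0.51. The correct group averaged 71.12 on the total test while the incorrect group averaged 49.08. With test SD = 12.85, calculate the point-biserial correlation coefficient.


q = 1 - p = 0.49
rpb = ((M1 - M0) / SD) * sqrt(p * q)
rpb = ((71.12 - 49.08) / 12.85) * sqrt(0.51 * 0.49)
rpb = 0.8574

0.8574


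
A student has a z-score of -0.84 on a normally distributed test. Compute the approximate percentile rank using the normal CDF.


CDF(z) = 0.5 * (1 + erf(z/sqrt(2)))
erf(-0.594) = -0.5991
CDF = 0.2005
Percentile rank = 0.2005 * 100 = 20.05

20.05


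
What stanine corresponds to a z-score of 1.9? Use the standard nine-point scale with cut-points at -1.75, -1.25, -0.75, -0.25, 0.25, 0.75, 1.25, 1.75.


Stanine boundaries: [-1.75, -1.25, -0.75, -0.25, 0.25, 0.75, 1.25, 1.75]
z = 1.9
Check each boundary:
  z >= -1.75 -> could be stanine 2
  z >= -1.25 -> could be stanine 3
  z >= -0.75 -> could be stanine 4
  z >= -0.25 -> could be stanine 5
  z >= 0.25 -> could be stanine 6
  z >= 0.75 -> could be stanine 7
  z >= 1.25 -> could be stanine 8
  z >= 1.75 -> could be stanine 9
Highest qualifying boundary gives stanine = 9

9


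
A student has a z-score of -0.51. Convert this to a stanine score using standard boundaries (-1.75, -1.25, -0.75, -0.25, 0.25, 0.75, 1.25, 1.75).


Stanine boundaries: [-1.75, -1.25, -0.75, -0.25, 0.25, 0.75, 1.25, 1.75]
z = -0.51
Check each boundary:
  z >= -1.75 -> could be stanine 2
  z >= -1.25 -> could be stanine 3
  z >= -0.75 -> could be stanine 4
  z < -0.25
  z < 0.25
  z < 0.75
  z < 1.25
  z < 1.75
Highest qualifying boundary gives stanine = 4

4


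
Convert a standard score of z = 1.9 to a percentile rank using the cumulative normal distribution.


CDF(z) = 0.5 * (1 + erf(z/sqrt(2)))
erf(1.3435) = 0.9426
CDF = 0.9713
Percentile rank = 0.9713 * 100 = 97.13

97.13


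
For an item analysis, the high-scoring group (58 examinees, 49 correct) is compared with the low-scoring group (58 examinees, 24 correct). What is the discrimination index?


p_upper = 49/58 = 0.8448
p_lower = 24/58 = 0.4138
D = 0.8448 - 0.4138 = 0.431

0.431


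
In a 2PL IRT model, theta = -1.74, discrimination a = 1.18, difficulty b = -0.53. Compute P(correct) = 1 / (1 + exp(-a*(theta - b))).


a*(theta - b) = 1.18 * (-1.74 - -0.53) = -1.4278
exp(--1.4278) = 4.1695
P = 1 / (1 + 4.1695)
P = 0.1934

0.1934


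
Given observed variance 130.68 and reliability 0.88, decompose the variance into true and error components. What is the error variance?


var_true = rxx * var_obs = 0.88 * 130.68 = 114.9984
var_error = var_obs - var_true
var_error = 130.68 - 114.9984
var_error = 15.6816

15.6816


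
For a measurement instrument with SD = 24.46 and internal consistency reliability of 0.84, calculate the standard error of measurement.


SEM = SD * sqrt(1 - rxx)
SEM = 24.46 * sqrt(1 - 0.84)
SEM = 24.46 * sqrt(0.16) = 24.46 * 0.4
SEM = 9.784

9.784


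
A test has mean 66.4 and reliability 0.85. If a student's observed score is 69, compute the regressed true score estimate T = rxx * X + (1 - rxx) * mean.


T_est = rxx * X + (1 - rxx) * mean
T_est = 0.85 * 69 + 0.15 * 66.4
T_est = 58.65 + 9.96
T_est = 68.61

68.61


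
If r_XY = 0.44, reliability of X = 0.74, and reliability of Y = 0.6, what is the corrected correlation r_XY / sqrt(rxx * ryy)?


r_corrected = rxy / sqrt(rxx * ryy)
= 0.44 / sqrt(0.74 * 0.6)
= 0.44 / sqrt(0.444)
= 0.44 / 0.666333
r_corrected = 0.6603

0.6603


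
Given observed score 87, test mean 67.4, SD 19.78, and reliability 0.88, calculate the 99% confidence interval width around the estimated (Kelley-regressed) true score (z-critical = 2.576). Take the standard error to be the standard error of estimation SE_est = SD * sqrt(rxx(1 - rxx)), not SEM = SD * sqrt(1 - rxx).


True score estimate = 0.88*87 + 0.12*67.4 = 84.648
SE_est = SD * sqrt(rxx * (1 - rxx)) = 19.78 * sqrt(0.88 * 0.12) = 19.78 * sqrt(0.1056) = 6.427739
CI = T_est +/- z * SE_est, so width = 2 * z * SE_est = 2 * 2.576 * 6.427739
Width = 33.1157

33.1157


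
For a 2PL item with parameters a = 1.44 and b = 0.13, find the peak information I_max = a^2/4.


For 2PL, max info at theta = b = 0.13
I_max = a^2 / 4 = 1.44^2 / 4
= 2.0736 / 4
I_max = 0.5184

0.5184


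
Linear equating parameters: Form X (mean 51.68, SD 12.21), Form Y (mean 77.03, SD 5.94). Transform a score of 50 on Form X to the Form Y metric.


slope = SD_Y / SD_X = 5.94 / 12.21 ~ 0.4865
intercept = mean_Y - slope * mean_X = 77.03 - (5.94 / 12.21) * 51.68 ~ 51.8884
Y = slope * X + intercept. To avoid rounding drift from the rounded slope/intercept, evaluate the equivalent form Y = mean_Y + SD_Y * (X - mean_X) / SD_X at full precision:
Y = 77.03 + 5.94 * (50 - 51.68) / 12.21
Y = 77.03 - 5.94 * 1.68 / 12.21
Y = 77.03 - 9.9792 / 12.21
Y = 77.03 - 0.8173
Y = 76.2127

76.2127


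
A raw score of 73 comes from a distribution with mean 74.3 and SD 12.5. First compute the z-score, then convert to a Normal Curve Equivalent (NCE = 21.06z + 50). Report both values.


z = (X - mean) / SD = (73 - 74.3) / 12.5
z = -1.3 / 12.5
z = -0.104
NCE = NCE = 21.06z + 50
Carry z at full precision (z = -1.3 / 12.5) into the conversion:
NCE = 21.06 * (-1.3 / 12.5) + 50 = -27.378 / 12.5 + 50
NCE = -2.1902 + 50
NCE = 47.8098

47.8098


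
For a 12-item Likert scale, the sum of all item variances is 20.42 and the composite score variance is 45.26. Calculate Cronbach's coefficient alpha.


alpha = (k/(k-1)) * (1 - sum(si^2)/s_total^2)
= (12/11) * (1 - 20.42/45.26)
alpha = 0.5987

0.5987


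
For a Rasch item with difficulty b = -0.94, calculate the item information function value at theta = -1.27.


P = 1/(1+exp(-(-1.27--0.94))) = 0.4182
I = P*(1-P) = 0.4182 * 0.5818
I = 0.2433

0.2433


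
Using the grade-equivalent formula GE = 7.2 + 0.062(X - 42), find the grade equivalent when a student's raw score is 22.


raw - median = 22 - 42 = -20
slope * diff = 0.062 * -20 = -1.24
GE = 7.2 + -1.24
GE = 5.96

5.96


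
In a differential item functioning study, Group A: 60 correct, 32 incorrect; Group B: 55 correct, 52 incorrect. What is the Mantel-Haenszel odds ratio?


Odds_A = 60/32 = 1.875
Odds_B = 55/52 = 1.0577
OR = Odds_A / Odds_B = 1.875 / 1.0577
Exactly, OR = (60 * 52) / (32 * 55) = 3120 / 1760
OR = 1.7727

1.7727


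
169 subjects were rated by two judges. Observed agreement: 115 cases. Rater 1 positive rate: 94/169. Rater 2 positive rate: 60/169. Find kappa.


P_o = 115/169 = 0.680473
P_e = (94*60 + 75*109) / 28561 = 0.483702
kappa = (P_o - P_e) / (1 - P_e)
kappa = (0.680473 - 0.483702) / (1 - 0.483702)
kappa = 0.3811

0.3811


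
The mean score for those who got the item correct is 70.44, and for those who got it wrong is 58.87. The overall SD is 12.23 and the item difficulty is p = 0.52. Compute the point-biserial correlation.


q = 1 - p = 0.48
rpb = ((M1 - M0) / SD) * sqrt(p * q)
rpb = ((70.44 - 58.87) / 12.23) * sqrt(0.52 * 0.48)
rpb = 0.4726

0.4726


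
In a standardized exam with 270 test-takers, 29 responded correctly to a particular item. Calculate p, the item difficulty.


Item difficulty p = number correct / total examinees
p = 29 / 270
p = 0.1074

0.1074
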